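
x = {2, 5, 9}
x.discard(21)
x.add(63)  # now {2, 5, 9, 63}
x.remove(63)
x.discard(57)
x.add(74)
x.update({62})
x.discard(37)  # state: {2, 5, 9, 62, 74}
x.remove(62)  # {2, 5, 9, 74}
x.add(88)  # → {2, 5, 9, 74, 88}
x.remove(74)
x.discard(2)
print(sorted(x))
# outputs [5, 9, 88]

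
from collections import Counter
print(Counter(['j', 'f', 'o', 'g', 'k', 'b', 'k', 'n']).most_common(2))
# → [('k', 2), ('j', 1)]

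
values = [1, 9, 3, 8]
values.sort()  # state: [1, 3, 8, 9]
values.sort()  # [1, 3, 8, 9]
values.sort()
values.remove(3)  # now [1, 8, 9]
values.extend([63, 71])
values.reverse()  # [71, 63, 9, 8, 1]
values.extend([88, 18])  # [71, 63, 9, 8, 1, 88, 18]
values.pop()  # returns 18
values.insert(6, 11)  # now [71, 63, 9, 8, 1, 88, 11]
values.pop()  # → 11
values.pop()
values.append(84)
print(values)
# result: [71, 63, 9, 8, 1, 84]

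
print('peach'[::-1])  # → hcaep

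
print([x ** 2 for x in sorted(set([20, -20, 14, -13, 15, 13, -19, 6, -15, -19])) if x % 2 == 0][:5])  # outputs [400, 36, 196, 400]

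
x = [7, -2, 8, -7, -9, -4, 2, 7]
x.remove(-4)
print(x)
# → [7, -2, 8, -7, -9, 2, 7]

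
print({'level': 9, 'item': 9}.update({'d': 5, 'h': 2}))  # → None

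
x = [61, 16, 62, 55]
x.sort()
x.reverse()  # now [62, 61, 55, 16]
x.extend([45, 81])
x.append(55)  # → [62, 61, 55, 16, 45, 81, 55]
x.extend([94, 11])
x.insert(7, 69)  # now [62, 61, 55, 16, 45, 81, 55, 69, 94, 11]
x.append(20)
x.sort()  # [11, 16, 20, 45, 55, 55, 61, 62, 69, 81, 94]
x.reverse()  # [94, 81, 69, 62, 61, 55, 55, 45, 20, 16, 11]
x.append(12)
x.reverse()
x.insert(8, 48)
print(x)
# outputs [12, 11, 16, 20, 45, 55, 55, 61, 48, 62, 69, 81, 94]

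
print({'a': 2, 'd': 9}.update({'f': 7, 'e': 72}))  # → None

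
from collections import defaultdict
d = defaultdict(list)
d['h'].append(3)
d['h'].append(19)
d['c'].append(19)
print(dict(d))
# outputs {'h': [3, 19], 'c': [19]}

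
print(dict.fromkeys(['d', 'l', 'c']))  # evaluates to {'d': None, 'l': None, 'c': None}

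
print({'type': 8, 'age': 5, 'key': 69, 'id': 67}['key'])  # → 69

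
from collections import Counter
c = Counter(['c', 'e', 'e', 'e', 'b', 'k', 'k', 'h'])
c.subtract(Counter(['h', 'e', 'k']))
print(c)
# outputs Counter({'e': 2, 'c': 1, 'b': 1, 'k': 1, 'h': 0})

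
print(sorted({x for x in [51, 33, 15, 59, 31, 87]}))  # [15, 31, 33, 51, 59, 87]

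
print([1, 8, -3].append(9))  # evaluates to None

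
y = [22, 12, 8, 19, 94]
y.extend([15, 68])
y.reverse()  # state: [68, 15, 94, 19, 8, 12, 22]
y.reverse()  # [22, 12, 8, 19, 94, 15, 68]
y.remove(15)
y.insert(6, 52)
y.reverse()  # [52, 68, 94, 19, 8, 12, 22]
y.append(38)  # [52, 68, 94, 19, 8, 12, 22, 38]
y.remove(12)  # [52, 68, 94, 19, 8, 22, 38]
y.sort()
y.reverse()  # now [94, 68, 52, 38, 22, 19, 8]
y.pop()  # 8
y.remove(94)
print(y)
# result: [68, 52, 38, 22, 19]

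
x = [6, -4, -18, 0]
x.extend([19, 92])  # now [6, -4, -18, 0, 19, 92]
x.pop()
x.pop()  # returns 19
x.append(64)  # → [6, -4, -18, 0, 64]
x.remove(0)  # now [6, -4, -18, 64]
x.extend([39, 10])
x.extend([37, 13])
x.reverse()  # [13, 37, 10, 39, 64, -18, -4, 6]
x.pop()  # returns 6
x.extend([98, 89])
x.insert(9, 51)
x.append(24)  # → [13, 37, 10, 39, 64, -18, -4, 98, 89, 51, 24]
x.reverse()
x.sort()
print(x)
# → [-18, -4, 10, 13, 24, 37, 39, 51, 64, 89, 98]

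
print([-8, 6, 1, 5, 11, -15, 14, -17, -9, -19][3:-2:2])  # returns [5, -15, -17]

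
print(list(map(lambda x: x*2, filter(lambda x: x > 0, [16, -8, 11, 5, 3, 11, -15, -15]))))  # [32, 22, 10, 6, 22]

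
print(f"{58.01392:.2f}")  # 58.01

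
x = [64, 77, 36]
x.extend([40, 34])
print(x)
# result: [64, 77, 36, 40, 34]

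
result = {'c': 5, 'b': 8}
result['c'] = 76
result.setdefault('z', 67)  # 67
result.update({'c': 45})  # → {'c': 45, 'b': 8, 'z': 67}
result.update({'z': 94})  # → {'c': 45, 'b': 8, 'z': 94}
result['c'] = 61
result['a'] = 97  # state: {'c': 61, 'b': 8, 'z': 94, 'a': 97}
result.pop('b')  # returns 8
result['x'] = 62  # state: {'c': 61, 'z': 94, 'a': 97, 'x': 62}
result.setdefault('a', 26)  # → 97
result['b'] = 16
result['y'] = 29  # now {'c': 61, 'z': 94, 'a': 97, 'x': 62, 'b': 16, 'y': 29}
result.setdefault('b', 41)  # 16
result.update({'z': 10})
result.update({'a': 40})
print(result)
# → {'c': 61, 'z': 10, 'a': 40, 'x': 62, 'b': 16, 'y': 29}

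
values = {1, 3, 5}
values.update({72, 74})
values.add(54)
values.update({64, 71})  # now {1, 3, 5, 54, 64, 71, 72, 74}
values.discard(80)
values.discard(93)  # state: {1, 3, 5, 54, 64, 71, 72, 74}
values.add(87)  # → {1, 3, 5, 54, 64, 71, 72, 74, 87}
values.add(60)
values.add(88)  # {1, 3, 5, 54, 60, 64, 71, 72, 74, 87, 88}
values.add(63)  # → {1, 3, 5, 54, 60, 63, 64, 71, 72, 74, 87, 88}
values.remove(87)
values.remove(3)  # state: {1, 5, 54, 60, 63, 64, 71, 72, 74, 88}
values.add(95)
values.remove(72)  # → {1, 5, 54, 60, 63, 64, 71, 74, 88, 95}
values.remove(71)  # {1, 5, 54, 60, 63, 64, 74, 88, 95}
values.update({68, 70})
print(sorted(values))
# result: [1, 5, 54, 60, 63, 64, 68, 70, 74, 88, 95]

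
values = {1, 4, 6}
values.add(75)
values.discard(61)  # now {1, 4, 6, 75}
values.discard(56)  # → {1, 4, 6, 75}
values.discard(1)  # {4, 6, 75}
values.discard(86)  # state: {4, 6, 75}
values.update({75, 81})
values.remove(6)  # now {4, 75, 81}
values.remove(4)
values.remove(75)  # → {81}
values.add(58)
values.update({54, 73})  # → {54, 58, 73, 81}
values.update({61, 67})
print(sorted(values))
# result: [54, 58, 61, 67, 73, 81]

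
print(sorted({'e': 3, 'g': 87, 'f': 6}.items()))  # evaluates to [('e', 3), ('f', 6), ('g', 87)]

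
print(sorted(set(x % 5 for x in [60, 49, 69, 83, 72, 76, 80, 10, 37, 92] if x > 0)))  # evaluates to [0, 1, 2, 3, 4]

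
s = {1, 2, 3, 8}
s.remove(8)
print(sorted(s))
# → [1, 2, 3]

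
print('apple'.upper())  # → APPLE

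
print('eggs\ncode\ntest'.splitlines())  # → ['eggs', 'code', 'test']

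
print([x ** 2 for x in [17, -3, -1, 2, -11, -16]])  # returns [289, 9, 1, 4, 121, 256]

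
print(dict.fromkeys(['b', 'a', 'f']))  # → {'b': None, 'a': None, 'f': None}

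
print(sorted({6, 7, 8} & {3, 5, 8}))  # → [8]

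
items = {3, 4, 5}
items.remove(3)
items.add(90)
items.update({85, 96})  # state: {4, 5, 85, 90, 96}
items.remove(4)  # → {5, 85, 90, 96}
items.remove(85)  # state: {5, 90, 96}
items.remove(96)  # {5, 90}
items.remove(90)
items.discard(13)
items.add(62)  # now {5, 62}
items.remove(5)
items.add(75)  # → {62, 75}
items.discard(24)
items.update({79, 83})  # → {62, 75, 79, 83}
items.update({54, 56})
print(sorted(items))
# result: [54, 56, 62, 75, 79, 83]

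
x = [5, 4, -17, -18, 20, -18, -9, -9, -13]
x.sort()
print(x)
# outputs [-18, -18, -17, -13, -9, -9, 4, 5, 20]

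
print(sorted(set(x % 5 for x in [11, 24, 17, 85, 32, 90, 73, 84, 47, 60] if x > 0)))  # [0, 1, 2, 3, 4]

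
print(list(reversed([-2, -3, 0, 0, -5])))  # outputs [-5, 0, 0, -3, -2]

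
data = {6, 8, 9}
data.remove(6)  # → {8, 9}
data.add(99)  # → {8, 9, 99}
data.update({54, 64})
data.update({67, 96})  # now {8, 9, 54, 64, 67, 96, 99}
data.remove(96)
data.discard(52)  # {8, 9, 54, 64, 67, 99}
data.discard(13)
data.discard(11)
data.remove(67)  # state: {8, 9, 54, 64, 99}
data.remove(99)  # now {8, 9, 54, 64}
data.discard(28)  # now {8, 9, 54, 64}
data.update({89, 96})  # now {8, 9, 54, 64, 89, 96}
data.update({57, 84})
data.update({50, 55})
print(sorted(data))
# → [8, 9, 50, 54, 55, 57, 64, 84, 89, 96]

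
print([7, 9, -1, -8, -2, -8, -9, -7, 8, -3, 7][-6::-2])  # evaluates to [-8, -8, 9]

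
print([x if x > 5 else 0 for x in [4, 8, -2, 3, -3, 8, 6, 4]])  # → [0, 8, 0, 0, 0, 8, 6, 0]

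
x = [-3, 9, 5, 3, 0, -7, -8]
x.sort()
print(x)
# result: [-8, -7, -3, 0, 3, 5, 9]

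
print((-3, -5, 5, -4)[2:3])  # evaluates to (5,)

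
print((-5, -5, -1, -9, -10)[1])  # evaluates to -5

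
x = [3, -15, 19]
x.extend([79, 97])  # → [3, -15, 19, 79, 97]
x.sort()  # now [-15, 3, 19, 79, 97]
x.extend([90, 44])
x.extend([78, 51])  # [-15, 3, 19, 79, 97, 90, 44, 78, 51]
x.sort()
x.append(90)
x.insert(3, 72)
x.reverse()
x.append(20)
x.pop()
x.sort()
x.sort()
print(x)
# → [-15, 3, 19, 44, 51, 72, 78, 79, 90, 90, 97]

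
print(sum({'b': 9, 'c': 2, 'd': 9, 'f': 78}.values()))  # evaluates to 98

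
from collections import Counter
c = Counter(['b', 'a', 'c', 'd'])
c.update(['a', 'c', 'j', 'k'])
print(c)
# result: Counter({'a': 2, 'c': 2, 'b': 1, 'd': 1, 'j': 1, 'k': 1})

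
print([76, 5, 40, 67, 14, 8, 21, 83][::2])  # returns [76, 40, 14, 21]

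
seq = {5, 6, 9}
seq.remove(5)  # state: {6, 9}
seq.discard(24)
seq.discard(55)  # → {6, 9}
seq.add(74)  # {6, 9, 74}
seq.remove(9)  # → {6, 74}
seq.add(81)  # {6, 74, 81}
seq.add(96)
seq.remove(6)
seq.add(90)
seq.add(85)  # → {74, 81, 85, 90, 96}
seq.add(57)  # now {57, 74, 81, 85, 90, 96}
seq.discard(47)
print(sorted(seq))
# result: [57, 74, 81, 85, 90, 96]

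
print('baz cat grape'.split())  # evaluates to ['baz', 'cat', 'grape']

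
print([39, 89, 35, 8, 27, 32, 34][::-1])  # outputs [34, 32, 27, 8, 35, 89, 39]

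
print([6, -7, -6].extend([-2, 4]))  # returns None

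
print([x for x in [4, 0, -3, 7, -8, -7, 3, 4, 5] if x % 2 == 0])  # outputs [4, 0, -8, 4]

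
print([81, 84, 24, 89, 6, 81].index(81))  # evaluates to 0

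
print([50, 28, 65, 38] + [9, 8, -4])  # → [50, 28, 65, 38, 9, 8, -4]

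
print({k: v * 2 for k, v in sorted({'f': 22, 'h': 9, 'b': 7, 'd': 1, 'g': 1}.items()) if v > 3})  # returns {'b': 14, 'f': 44, 'h': 18}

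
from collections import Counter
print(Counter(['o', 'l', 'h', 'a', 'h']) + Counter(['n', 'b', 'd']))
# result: Counter({'h': 2, 'o': 1, 'l': 1, 'a': 1, 'n': 1, 'b': 1, 'd': 1})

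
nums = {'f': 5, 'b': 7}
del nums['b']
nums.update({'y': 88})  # {'f': 5, 'y': 88}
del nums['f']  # {'y': 88}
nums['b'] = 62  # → {'y': 88, 'b': 62}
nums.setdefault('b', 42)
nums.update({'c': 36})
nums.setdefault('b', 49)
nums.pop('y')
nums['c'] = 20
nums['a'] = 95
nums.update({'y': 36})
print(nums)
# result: {'b': 62, 'c': 20, 'a': 95, 'y': 36}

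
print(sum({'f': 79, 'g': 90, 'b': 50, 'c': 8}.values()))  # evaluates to 227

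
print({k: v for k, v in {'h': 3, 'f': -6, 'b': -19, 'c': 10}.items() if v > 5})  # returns {'c': 10}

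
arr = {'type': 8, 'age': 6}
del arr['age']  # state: {'type': 8}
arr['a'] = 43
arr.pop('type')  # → 8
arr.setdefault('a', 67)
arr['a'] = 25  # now {'a': 25}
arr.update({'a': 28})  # {'a': 28}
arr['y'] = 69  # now {'a': 28, 'y': 69}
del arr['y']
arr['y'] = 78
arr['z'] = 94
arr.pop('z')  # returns 94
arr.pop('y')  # 78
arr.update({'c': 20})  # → {'a': 28, 'c': 20}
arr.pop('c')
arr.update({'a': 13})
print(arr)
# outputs {'a': 13}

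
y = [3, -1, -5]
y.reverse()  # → [-5, -1, 3]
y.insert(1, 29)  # [-5, 29, -1, 3]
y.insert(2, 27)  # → [-5, 29, 27, -1, 3]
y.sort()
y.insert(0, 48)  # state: [48, -5, -1, 3, 27, 29]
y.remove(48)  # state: [-5, -1, 3, 27, 29]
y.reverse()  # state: [29, 27, 3, -1, -5]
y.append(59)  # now [29, 27, 3, -1, -5, 59]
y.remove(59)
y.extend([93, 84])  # [29, 27, 3, -1, -5, 93, 84]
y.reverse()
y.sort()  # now [-5, -1, 3, 27, 29, 84, 93]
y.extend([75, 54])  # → [-5, -1, 3, 27, 29, 84, 93, 75, 54]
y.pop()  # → 54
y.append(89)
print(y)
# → [-5, -1, 3, 27, 29, 84, 93, 75, 89]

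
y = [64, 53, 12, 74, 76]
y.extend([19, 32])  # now [64, 53, 12, 74, 76, 19, 32]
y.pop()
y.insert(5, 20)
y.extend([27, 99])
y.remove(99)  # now [64, 53, 12, 74, 76, 20, 19, 27]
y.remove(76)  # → [64, 53, 12, 74, 20, 19, 27]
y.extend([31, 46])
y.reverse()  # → [46, 31, 27, 19, 20, 74, 12, 53, 64]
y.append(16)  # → [46, 31, 27, 19, 20, 74, 12, 53, 64, 16]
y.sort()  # [12, 16, 19, 20, 27, 31, 46, 53, 64, 74]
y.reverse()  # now [74, 64, 53, 46, 31, 27, 20, 19, 16, 12]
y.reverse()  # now [12, 16, 19, 20, 27, 31, 46, 53, 64, 74]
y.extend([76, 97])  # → [12, 16, 19, 20, 27, 31, 46, 53, 64, 74, 76, 97]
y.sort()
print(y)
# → [12, 16, 19, 20, 27, 31, 46, 53, 64, 74, 76, 97]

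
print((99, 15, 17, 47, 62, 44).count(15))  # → 1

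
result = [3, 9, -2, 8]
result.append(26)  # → [3, 9, -2, 8, 26]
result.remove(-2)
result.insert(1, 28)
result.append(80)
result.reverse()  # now [80, 26, 8, 9, 28, 3]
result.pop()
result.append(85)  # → [80, 26, 8, 9, 28, 85]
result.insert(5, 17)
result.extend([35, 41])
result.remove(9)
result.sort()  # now [8, 17, 26, 28, 35, 41, 80, 85]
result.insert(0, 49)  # [49, 8, 17, 26, 28, 35, 41, 80, 85]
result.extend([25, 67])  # [49, 8, 17, 26, 28, 35, 41, 80, 85, 25, 67]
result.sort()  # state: [8, 17, 25, 26, 28, 35, 41, 49, 67, 80, 85]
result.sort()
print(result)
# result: [8, 17, 25, 26, 28, 35, 41, 49, 67, 80, 85]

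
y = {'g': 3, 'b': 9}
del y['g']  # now {'b': 9}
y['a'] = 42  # {'b': 9, 'a': 42}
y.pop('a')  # 42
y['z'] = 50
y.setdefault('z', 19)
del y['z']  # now {'b': 9}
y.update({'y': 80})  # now {'b': 9, 'y': 80}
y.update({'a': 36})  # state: {'b': 9, 'y': 80, 'a': 36}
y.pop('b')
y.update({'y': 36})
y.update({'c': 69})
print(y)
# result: {'y': 36, 'a': 36, 'c': 69}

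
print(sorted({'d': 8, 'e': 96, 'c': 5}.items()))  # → [('c', 5), ('d', 8), ('e', 96)]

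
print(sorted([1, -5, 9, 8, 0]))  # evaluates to [-5, 0, 1, 8, 9]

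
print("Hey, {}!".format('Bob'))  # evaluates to Hey, Bob!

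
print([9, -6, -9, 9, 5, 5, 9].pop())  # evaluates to 9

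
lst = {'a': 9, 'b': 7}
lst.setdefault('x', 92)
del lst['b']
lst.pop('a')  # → 9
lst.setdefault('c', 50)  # 50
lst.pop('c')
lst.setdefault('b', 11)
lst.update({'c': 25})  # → {'x': 92, 'b': 11, 'c': 25}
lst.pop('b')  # 11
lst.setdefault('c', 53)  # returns 25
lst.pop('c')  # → 25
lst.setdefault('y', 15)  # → 15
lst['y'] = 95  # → {'x': 92, 'y': 95}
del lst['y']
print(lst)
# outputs {'x': 92}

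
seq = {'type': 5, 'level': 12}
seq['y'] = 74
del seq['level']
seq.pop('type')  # 5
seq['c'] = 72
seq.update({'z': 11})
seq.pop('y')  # 74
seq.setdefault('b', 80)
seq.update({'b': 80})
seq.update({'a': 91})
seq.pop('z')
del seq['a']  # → {'c': 72, 'b': 80}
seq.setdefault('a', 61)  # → 61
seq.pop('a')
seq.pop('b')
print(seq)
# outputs {'c': 72}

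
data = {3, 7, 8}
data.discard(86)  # {3, 7, 8}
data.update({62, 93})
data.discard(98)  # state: {3, 7, 8, 62, 93}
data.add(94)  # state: {3, 7, 8, 62, 93, 94}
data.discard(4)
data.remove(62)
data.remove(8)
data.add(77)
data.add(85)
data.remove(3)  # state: {7, 77, 85, 93, 94}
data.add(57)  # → {7, 57, 77, 85, 93, 94}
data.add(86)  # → {7, 57, 77, 85, 86, 93, 94}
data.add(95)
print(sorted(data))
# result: [7, 57, 77, 85, 86, 93, 94, 95]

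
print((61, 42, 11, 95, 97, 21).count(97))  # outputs 1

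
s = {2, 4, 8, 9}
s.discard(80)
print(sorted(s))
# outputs [2, 4, 8, 9]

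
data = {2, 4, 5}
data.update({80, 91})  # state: {2, 4, 5, 80, 91}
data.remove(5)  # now {2, 4, 80, 91}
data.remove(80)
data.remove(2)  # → {4, 91}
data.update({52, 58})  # {4, 52, 58, 91}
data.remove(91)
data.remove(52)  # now {4, 58}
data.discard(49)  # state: {4, 58}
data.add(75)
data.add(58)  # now {4, 58, 75}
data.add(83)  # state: {4, 58, 75, 83}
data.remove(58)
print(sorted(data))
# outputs [4, 75, 83]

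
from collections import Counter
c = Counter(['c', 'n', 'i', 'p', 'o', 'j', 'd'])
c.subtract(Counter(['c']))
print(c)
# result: Counter({'n': 1, 'i': 1, 'p': 1, 'o': 1, 'j': 1, 'd': 1, 'c': 0})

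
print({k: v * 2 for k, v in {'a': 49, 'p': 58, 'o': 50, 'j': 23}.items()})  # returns {'a': 98, 'p': 116, 'o': 100, 'j': 46}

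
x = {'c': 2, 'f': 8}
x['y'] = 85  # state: {'c': 2, 'f': 8, 'y': 85}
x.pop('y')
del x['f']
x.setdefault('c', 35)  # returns 2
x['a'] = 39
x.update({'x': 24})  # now {'c': 2, 'a': 39, 'x': 24}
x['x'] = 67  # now {'c': 2, 'a': 39, 'x': 67}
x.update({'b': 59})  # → {'c': 2, 'a': 39, 'x': 67, 'b': 59}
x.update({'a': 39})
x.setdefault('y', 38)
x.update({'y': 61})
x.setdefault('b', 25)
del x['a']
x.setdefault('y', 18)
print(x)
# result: {'c': 2, 'x': 67, 'b': 59, 'y': 61}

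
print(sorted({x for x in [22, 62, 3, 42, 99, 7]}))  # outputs [3, 7, 22, 42, 62, 99]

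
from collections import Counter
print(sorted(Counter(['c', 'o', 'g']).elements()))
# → ['c', 'g', 'o']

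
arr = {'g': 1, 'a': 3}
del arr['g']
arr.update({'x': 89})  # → {'a': 3, 'x': 89}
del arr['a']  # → {'x': 89}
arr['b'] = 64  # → {'x': 89, 'b': 64}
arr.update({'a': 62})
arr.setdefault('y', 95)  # 95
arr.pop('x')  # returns 89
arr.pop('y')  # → 95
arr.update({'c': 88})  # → {'b': 64, 'a': 62, 'c': 88}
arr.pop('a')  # 62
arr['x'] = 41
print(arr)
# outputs {'b': 64, 'c': 88, 'x': 41}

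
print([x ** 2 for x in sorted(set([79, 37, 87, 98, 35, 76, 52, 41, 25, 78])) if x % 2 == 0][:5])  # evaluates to [2704, 5776, 6084, 9604]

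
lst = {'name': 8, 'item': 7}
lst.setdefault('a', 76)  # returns 76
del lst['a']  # {'name': 8, 'item': 7}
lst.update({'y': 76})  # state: {'name': 8, 'item': 7, 'y': 76}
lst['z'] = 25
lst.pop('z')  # 25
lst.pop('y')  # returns 76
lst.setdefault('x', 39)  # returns 39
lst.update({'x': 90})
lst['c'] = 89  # {'name': 8, 'item': 7, 'x': 90, 'c': 89}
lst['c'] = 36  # {'name': 8, 'item': 7, 'x': 90, 'c': 36}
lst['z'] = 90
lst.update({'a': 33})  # {'name': 8, 'item': 7, 'x': 90, 'c': 36, 'z': 90, 'a': 33}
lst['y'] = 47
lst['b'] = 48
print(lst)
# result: {'name': 8, 'item': 7, 'x': 90, 'c': 36, 'z': 90, 'a': 33, 'y': 47, 'b': 48}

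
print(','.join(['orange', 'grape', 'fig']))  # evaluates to orange,grape,fig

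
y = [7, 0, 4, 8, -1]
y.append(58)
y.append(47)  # [7, 0, 4, 8, -1, 58, 47]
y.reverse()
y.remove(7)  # [47, 58, -1, 8, 4, 0]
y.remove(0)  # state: [47, 58, -1, 8, 4]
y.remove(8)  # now [47, 58, -1, 4]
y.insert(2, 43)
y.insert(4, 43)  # [47, 58, 43, -1, 43, 4]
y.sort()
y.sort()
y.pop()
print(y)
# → [-1, 4, 43, 43, 47]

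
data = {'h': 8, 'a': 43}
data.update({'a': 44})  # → {'h': 8, 'a': 44}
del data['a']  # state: {'h': 8}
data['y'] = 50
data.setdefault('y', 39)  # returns 50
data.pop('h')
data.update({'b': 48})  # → {'y': 50, 'b': 48}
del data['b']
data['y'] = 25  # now {'y': 25}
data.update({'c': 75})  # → {'y': 25, 'c': 75}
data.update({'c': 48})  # {'y': 25, 'c': 48}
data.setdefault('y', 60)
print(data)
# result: {'y': 25, 'c': 48}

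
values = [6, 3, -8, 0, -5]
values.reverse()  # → [-5, 0, -8, 3, 6]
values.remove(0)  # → [-5, -8, 3, 6]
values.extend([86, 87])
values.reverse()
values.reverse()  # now [-5, -8, 3, 6, 86, 87]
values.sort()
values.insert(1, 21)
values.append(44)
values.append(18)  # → [-8, 21, -5, 3, 6, 86, 87, 44, 18]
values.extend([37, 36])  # [-8, 21, -5, 3, 6, 86, 87, 44, 18, 37, 36]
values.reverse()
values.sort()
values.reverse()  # [87, 86, 44, 37, 36, 21, 18, 6, 3, -5, -8]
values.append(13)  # [87, 86, 44, 37, 36, 21, 18, 6, 3, -5, -8, 13]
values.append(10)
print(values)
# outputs [87, 86, 44, 37, 36, 21, 18, 6, 3, -5, -8, 13, 10]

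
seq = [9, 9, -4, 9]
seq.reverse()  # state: [9, -4, 9, 9]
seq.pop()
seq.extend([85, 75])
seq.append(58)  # [9, -4, 9, 85, 75, 58]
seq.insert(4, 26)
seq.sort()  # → [-4, 9, 9, 26, 58, 75, 85]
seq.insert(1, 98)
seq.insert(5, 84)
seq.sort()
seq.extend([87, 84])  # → [-4, 9, 9, 26, 58, 75, 84, 85, 98, 87, 84]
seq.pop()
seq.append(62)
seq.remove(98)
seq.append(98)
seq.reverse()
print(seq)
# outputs [98, 62, 87, 85, 84, 75, 58, 26, 9, 9, -4]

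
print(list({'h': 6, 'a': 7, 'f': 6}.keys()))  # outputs ['h', 'a', 'f']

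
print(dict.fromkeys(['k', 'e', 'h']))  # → {'k': None, 'e': None, 'h': None}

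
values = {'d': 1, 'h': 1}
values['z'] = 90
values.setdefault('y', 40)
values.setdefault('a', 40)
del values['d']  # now {'h': 1, 'z': 90, 'y': 40, 'a': 40}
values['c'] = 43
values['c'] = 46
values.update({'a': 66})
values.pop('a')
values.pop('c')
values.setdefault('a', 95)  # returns 95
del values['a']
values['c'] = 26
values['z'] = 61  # {'h': 1, 'z': 61, 'y': 40, 'c': 26}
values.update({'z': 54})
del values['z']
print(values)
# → {'h': 1, 'y': 40, 'c': 26}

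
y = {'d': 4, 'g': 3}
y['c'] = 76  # {'d': 4, 'g': 3, 'c': 76}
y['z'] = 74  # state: {'d': 4, 'g': 3, 'c': 76, 'z': 74}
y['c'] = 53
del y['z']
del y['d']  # {'g': 3, 'c': 53}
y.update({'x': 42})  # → {'g': 3, 'c': 53, 'x': 42}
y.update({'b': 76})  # {'g': 3, 'c': 53, 'x': 42, 'b': 76}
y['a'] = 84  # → {'g': 3, 'c': 53, 'x': 42, 'b': 76, 'a': 84}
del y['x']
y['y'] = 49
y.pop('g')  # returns 3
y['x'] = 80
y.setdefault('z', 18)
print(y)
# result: {'c': 53, 'b': 76, 'a': 84, 'y': 49, 'x': 80, 'z': 18}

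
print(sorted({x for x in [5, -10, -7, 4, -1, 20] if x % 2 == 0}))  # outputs [-10, 4, 20]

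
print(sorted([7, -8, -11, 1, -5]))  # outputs [-11, -8, -5, 1, 7]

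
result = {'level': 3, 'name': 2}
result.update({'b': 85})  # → {'level': 3, 'name': 2, 'b': 85}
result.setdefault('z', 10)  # 10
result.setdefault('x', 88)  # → 88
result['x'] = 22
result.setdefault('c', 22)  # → 22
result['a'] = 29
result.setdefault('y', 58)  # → 58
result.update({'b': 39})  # {'level': 3, 'name': 2, 'b': 39, 'z': 10, 'x': 22, 'c': 22, 'a': 29, 'y': 58}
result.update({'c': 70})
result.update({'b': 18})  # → {'level': 3, 'name': 2, 'b': 18, 'z': 10, 'x': 22, 'c': 70, 'a': 29, 'y': 58}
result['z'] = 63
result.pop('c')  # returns 70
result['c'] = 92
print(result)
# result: {'level': 3, 'name': 2, 'b': 18, 'z': 63, 'x': 22, 'a': 29, 'y': 58, 'c': 92}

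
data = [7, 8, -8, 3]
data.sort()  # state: [-8, 3, 7, 8]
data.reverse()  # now [8, 7, 3, -8]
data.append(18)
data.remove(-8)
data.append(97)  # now [8, 7, 3, 18, 97]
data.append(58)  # [8, 7, 3, 18, 97, 58]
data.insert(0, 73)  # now [73, 8, 7, 3, 18, 97, 58]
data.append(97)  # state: [73, 8, 7, 3, 18, 97, 58, 97]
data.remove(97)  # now [73, 8, 7, 3, 18, 58, 97]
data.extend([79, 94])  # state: [73, 8, 7, 3, 18, 58, 97, 79, 94]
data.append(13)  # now [73, 8, 7, 3, 18, 58, 97, 79, 94, 13]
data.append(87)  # [73, 8, 7, 3, 18, 58, 97, 79, 94, 13, 87]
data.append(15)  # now [73, 8, 7, 3, 18, 58, 97, 79, 94, 13, 87, 15]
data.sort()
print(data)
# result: [3, 7, 8, 13, 15, 18, 58, 73, 79, 87, 94, 97]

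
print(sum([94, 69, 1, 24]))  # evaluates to 188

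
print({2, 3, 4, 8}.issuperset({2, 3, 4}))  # True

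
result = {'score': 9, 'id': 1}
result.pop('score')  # 9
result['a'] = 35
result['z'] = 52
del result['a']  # {'id': 1, 'z': 52}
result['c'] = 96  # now {'id': 1, 'z': 52, 'c': 96}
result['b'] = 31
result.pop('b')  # 31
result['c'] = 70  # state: {'id': 1, 'z': 52, 'c': 70}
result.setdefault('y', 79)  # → 79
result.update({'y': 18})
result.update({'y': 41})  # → {'id': 1, 'z': 52, 'c': 70, 'y': 41}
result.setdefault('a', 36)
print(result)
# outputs {'id': 1, 'z': 52, 'c': 70, 'y': 41, 'a': 36}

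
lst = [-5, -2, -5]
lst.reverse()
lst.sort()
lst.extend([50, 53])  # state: [-5, -5, -2, 50, 53]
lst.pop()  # 53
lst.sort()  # [-5, -5, -2, 50]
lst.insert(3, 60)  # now [-5, -5, -2, 60, 50]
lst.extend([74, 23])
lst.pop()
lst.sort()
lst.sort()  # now [-5, -5, -2, 50, 60, 74]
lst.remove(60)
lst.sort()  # [-5, -5, -2, 50, 74]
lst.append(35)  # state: [-5, -5, -2, 50, 74, 35]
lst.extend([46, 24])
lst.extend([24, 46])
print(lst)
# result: [-5, -5, -2, 50, 74, 35, 46, 24, 24, 46]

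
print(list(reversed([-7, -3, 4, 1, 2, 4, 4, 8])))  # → [8, 4, 4, 2, 1, 4, -3, -7]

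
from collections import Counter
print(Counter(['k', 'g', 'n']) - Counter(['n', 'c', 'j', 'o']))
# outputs Counter({'k': 1, 'g': 1})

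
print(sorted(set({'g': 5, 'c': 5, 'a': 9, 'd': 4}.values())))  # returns [4, 5, 9]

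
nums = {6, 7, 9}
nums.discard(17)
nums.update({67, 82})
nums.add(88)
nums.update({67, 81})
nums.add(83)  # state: {6, 7, 9, 67, 81, 82, 83, 88}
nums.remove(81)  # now {6, 7, 9, 67, 82, 83, 88}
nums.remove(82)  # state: {6, 7, 9, 67, 83, 88}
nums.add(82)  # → {6, 7, 9, 67, 82, 83, 88}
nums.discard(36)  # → {6, 7, 9, 67, 82, 83, 88}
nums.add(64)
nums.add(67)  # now {6, 7, 9, 64, 67, 82, 83, 88}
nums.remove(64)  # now {6, 7, 9, 67, 82, 83, 88}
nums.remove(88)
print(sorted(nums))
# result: [6, 7, 9, 67, 82, 83]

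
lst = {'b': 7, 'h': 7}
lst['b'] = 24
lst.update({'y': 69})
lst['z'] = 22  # {'b': 24, 'h': 7, 'y': 69, 'z': 22}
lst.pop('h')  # 7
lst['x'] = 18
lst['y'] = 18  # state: {'b': 24, 'y': 18, 'z': 22, 'x': 18}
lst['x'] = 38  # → {'b': 24, 'y': 18, 'z': 22, 'x': 38}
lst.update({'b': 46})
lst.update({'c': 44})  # {'b': 46, 'y': 18, 'z': 22, 'x': 38, 'c': 44}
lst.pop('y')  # 18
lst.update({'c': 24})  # {'b': 46, 'z': 22, 'x': 38, 'c': 24}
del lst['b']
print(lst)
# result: {'z': 22, 'x': 38, 'c': 24}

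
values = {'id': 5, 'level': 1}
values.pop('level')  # 1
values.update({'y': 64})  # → {'id': 5, 'y': 64}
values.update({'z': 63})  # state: {'id': 5, 'y': 64, 'z': 63}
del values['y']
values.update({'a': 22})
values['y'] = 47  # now {'id': 5, 'z': 63, 'a': 22, 'y': 47}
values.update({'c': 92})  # {'id': 5, 'z': 63, 'a': 22, 'y': 47, 'c': 92}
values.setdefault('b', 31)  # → 31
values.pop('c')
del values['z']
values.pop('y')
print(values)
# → {'id': 5, 'a': 22, 'b': 31}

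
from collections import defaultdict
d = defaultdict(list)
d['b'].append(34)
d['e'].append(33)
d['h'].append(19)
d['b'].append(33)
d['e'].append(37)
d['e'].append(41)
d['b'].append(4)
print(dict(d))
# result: {'b': [34, 33, 4], 'e': [33, 37, 41], 'h': [19]}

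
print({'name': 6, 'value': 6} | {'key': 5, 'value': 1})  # {'name': 6, 'value': 1, 'key': 5}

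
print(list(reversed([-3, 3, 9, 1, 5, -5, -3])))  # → [-3, -5, 5, 1, 9, 3, -3]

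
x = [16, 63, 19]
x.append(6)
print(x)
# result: [16, 63, 19, 6]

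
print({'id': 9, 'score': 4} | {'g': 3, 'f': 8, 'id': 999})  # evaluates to {'id': 999, 'score': 4, 'g': 3, 'f': 8}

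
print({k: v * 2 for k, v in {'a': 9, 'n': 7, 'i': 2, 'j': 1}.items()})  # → {'a': 18, 'n': 14, 'i': 4, 'j': 2}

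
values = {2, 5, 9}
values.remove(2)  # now {5, 9}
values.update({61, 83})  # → {5, 9, 61, 83}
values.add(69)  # {5, 9, 61, 69, 83}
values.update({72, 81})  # {5, 9, 61, 69, 72, 81, 83}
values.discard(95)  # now {5, 9, 61, 69, 72, 81, 83}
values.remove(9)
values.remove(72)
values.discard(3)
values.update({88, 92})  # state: {5, 61, 69, 81, 83, 88, 92}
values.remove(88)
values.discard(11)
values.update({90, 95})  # {5, 61, 69, 81, 83, 90, 92, 95}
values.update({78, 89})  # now {5, 61, 69, 78, 81, 83, 89, 90, 92, 95}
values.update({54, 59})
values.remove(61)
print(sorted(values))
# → [5, 54, 59, 69, 78, 81, 83, 89, 90, 92, 95]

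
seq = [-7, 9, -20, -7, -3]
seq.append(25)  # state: [-7, 9, -20, -7, -3, 25]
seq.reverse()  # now [25, -3, -7, -20, 9, -7]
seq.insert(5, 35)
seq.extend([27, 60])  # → [25, -3, -7, -20, 9, 35, -7, 27, 60]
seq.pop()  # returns 60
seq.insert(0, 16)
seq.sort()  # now [-20, -7, -7, -3, 9, 16, 25, 27, 35]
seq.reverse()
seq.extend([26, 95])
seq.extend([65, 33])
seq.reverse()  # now [33, 65, 95, 26, -20, -7, -7, -3, 9, 16, 25, 27, 35]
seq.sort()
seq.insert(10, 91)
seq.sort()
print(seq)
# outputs [-20, -7, -7, -3, 9, 16, 25, 26, 27, 33, 35, 65, 91, 95]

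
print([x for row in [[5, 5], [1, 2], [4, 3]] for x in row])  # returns [5, 5, 1, 2, 4, 3]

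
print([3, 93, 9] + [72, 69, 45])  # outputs [3, 93, 9, 72, 69, 45]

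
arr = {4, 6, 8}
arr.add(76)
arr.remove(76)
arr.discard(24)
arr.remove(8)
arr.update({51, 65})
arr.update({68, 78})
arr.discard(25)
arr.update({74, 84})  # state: {4, 6, 51, 65, 68, 74, 78, 84}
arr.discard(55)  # {4, 6, 51, 65, 68, 74, 78, 84}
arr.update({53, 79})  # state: {4, 6, 51, 53, 65, 68, 74, 78, 79, 84}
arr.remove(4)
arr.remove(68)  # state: {6, 51, 53, 65, 74, 78, 79, 84}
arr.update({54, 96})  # {6, 51, 53, 54, 65, 74, 78, 79, 84, 96}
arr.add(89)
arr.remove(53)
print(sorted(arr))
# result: [6, 51, 54, 65, 74, 78, 79, 84, 89, 96]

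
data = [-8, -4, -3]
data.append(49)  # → [-8, -4, -3, 49]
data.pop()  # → 49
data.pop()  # -3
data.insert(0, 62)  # [62, -8, -4]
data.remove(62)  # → [-8, -4]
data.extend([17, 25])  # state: [-8, -4, 17, 25]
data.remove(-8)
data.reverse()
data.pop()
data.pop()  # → 17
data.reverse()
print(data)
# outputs [25]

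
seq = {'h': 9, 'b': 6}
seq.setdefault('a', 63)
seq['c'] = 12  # {'h': 9, 'b': 6, 'a': 63, 'c': 12}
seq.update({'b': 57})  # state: {'h': 9, 'b': 57, 'a': 63, 'c': 12}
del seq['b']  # {'h': 9, 'a': 63, 'c': 12}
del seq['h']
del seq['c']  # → {'a': 63}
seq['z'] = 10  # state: {'a': 63, 'z': 10}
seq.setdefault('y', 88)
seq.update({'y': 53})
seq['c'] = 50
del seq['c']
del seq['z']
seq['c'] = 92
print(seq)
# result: {'a': 63, 'y': 53, 'c': 92}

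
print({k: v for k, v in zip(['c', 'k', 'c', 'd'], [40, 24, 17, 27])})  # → {'c': 17, 'k': 24, 'd': 27}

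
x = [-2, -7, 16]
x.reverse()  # [16, -7, -2]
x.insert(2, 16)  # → [16, -7, 16, -2]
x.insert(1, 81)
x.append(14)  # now [16, 81, -7, 16, -2, 14]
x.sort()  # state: [-7, -2, 14, 16, 16, 81]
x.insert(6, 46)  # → [-7, -2, 14, 16, 16, 81, 46]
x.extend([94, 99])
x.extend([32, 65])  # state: [-7, -2, 14, 16, 16, 81, 46, 94, 99, 32, 65]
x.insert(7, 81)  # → [-7, -2, 14, 16, 16, 81, 46, 81, 94, 99, 32, 65]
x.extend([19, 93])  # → [-7, -2, 14, 16, 16, 81, 46, 81, 94, 99, 32, 65, 19, 93]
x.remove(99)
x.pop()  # 93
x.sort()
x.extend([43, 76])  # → [-7, -2, 14, 16, 16, 19, 32, 46, 65, 81, 81, 94, 43, 76]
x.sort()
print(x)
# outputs [-7, -2, 14, 16, 16, 19, 32, 43, 46, 65, 76, 81, 81, 94]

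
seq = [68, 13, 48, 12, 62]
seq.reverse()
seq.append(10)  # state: [62, 12, 48, 13, 68, 10]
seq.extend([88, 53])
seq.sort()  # [10, 12, 13, 48, 53, 62, 68, 88]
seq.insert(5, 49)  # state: [10, 12, 13, 48, 53, 49, 62, 68, 88]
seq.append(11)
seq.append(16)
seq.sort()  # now [10, 11, 12, 13, 16, 48, 49, 53, 62, 68, 88]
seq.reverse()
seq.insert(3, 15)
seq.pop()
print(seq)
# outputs [88, 68, 62, 15, 53, 49, 48, 16, 13, 12, 11]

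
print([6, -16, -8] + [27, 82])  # [6, -16, -8, 27, 82]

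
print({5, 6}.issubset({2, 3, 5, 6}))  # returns True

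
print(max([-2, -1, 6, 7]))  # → 7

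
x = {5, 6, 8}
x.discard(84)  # {5, 6, 8}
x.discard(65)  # {5, 6, 8}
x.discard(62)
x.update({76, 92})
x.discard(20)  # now {5, 6, 8, 76, 92}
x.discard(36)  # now {5, 6, 8, 76, 92}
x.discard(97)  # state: {5, 6, 8, 76, 92}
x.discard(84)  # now {5, 6, 8, 76, 92}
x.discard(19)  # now {5, 6, 8, 76, 92}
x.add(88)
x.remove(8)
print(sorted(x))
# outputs [5, 6, 76, 88, 92]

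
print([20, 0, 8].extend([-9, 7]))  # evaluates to None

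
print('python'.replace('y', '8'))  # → p8thon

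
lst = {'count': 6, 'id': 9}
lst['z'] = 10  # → {'count': 6, 'id': 9, 'z': 10}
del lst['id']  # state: {'count': 6, 'z': 10}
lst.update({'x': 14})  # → {'count': 6, 'z': 10, 'x': 14}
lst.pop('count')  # 6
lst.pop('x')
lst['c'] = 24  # {'z': 10, 'c': 24}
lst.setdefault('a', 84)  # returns 84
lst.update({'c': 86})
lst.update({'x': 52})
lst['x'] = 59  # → {'z': 10, 'c': 86, 'a': 84, 'x': 59}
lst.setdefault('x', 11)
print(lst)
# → {'z': 10, 'c': 86, 'a': 84, 'x': 59}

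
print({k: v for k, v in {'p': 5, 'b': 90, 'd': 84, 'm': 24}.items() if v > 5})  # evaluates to {'b': 90, 'd': 84, 'm': 24}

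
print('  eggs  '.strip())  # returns eggs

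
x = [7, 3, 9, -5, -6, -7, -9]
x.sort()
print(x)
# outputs [-9, -7, -6, -5, 3, 7, 9]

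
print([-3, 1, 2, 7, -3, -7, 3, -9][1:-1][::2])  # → [1, 7, -7]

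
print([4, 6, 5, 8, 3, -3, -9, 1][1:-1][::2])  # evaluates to [6, 8, -3]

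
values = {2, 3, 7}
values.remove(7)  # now {2, 3}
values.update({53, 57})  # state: {2, 3, 53, 57}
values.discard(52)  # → {2, 3, 53, 57}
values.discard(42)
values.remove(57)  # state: {2, 3, 53}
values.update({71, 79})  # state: {2, 3, 53, 71, 79}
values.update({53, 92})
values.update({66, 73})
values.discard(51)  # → {2, 3, 53, 66, 71, 73, 79, 92}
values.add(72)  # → {2, 3, 53, 66, 71, 72, 73, 79, 92}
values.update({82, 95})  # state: {2, 3, 53, 66, 71, 72, 73, 79, 82, 92, 95}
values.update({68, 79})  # {2, 3, 53, 66, 68, 71, 72, 73, 79, 82, 92, 95}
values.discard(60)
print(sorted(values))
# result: [2, 3, 53, 66, 68, 71, 72, 73, 79, 82, 92, 95]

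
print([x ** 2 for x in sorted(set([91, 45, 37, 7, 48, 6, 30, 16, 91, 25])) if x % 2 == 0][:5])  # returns [36, 256, 900, 2304]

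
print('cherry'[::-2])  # yrh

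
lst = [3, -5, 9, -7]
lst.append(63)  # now [3, -5, 9, -7, 63]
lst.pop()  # 63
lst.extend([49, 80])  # [3, -5, 9, -7, 49, 80]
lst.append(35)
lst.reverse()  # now [35, 80, 49, -7, 9, -5, 3]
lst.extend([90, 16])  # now [35, 80, 49, -7, 9, -5, 3, 90, 16]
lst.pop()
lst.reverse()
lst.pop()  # 35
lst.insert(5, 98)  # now [90, 3, -5, 9, -7, 98, 49, 80]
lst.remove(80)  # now [90, 3, -5, 9, -7, 98, 49]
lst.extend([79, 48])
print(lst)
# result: [90, 3, -5, 9, -7, 98, 49, 79, 48]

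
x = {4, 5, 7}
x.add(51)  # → {4, 5, 7, 51}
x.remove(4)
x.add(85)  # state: {5, 7, 51, 85}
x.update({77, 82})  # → {5, 7, 51, 77, 82, 85}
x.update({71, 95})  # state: {5, 7, 51, 71, 77, 82, 85, 95}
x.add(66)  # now {5, 7, 51, 66, 71, 77, 82, 85, 95}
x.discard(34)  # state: {5, 7, 51, 66, 71, 77, 82, 85, 95}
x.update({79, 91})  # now {5, 7, 51, 66, 71, 77, 79, 82, 85, 91, 95}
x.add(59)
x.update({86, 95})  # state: {5, 7, 51, 59, 66, 71, 77, 79, 82, 85, 86, 91, 95}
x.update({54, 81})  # {5, 7, 51, 54, 59, 66, 71, 77, 79, 81, 82, 85, 86, 91, 95}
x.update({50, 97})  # {5, 7, 50, 51, 54, 59, 66, 71, 77, 79, 81, 82, 85, 86, 91, 95, 97}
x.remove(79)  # {5, 7, 50, 51, 54, 59, 66, 71, 77, 81, 82, 85, 86, 91, 95, 97}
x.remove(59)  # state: {5, 7, 50, 51, 54, 66, 71, 77, 81, 82, 85, 86, 91, 95, 97}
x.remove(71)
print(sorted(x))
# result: [5, 7, 50, 51, 54, 66, 77, 81, 82, 85, 86, 91, 95, 97]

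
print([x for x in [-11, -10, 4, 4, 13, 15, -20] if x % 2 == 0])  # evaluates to [-10, 4, 4, -20]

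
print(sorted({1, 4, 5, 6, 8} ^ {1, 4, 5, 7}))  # [6, 7, 8]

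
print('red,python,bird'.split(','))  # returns ['red', 'python', 'bird']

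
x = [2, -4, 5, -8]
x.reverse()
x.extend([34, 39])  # [-8, 5, -4, 2, 34, 39]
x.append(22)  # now [-8, 5, -4, 2, 34, 39, 22]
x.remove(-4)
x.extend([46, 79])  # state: [-8, 5, 2, 34, 39, 22, 46, 79]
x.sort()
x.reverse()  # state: [79, 46, 39, 34, 22, 5, 2, -8]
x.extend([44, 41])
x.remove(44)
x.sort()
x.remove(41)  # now [-8, 2, 5, 22, 34, 39, 46, 79]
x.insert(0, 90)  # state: [90, -8, 2, 5, 22, 34, 39, 46, 79]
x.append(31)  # [90, -8, 2, 5, 22, 34, 39, 46, 79, 31]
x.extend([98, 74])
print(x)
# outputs [90, -8, 2, 5, 22, 34, 39, 46, 79, 31, 98, 74]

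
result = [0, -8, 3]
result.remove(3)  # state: [0, -8]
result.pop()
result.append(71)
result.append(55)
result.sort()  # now [0, 55, 71]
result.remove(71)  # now [0, 55]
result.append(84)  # [0, 55, 84]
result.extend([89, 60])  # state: [0, 55, 84, 89, 60]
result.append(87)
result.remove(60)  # [0, 55, 84, 89, 87]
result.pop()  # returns 87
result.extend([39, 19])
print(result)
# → [0, 55, 84, 89, 39, 19]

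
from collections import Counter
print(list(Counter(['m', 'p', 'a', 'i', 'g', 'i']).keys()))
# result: ['m', 'p', 'a', 'i', 'g']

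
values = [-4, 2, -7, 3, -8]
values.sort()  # [-8, -7, -4, 2, 3]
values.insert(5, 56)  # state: [-8, -7, -4, 2, 3, 56]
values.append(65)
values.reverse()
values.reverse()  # [-8, -7, -4, 2, 3, 56, 65]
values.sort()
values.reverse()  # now [65, 56, 3, 2, -4, -7, -8]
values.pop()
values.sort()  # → [-7, -4, 2, 3, 56, 65]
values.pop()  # 65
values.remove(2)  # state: [-7, -4, 3, 56]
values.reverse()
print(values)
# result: [56, 3, -4, -7]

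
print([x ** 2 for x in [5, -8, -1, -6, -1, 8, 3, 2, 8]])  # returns [25, 64, 1, 36, 1, 64, 9, 4, 64]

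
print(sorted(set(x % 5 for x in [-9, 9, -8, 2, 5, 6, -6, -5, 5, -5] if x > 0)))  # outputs [0, 1, 2, 4]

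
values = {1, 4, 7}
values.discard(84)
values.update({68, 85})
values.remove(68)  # {1, 4, 7, 85}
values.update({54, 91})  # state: {1, 4, 7, 54, 85, 91}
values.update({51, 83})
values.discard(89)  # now {1, 4, 7, 51, 54, 83, 85, 91}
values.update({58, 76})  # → {1, 4, 7, 51, 54, 58, 76, 83, 85, 91}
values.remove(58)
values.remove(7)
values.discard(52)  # {1, 4, 51, 54, 76, 83, 85, 91}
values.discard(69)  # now {1, 4, 51, 54, 76, 83, 85, 91}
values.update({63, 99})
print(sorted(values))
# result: [1, 4, 51, 54, 63, 76, 83, 85, 91, 99]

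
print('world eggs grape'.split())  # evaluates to ['world', 'eggs', 'grape']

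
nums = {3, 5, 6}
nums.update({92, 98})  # {3, 5, 6, 92, 98}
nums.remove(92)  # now {3, 5, 6, 98}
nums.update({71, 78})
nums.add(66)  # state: {3, 5, 6, 66, 71, 78, 98}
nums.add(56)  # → {3, 5, 6, 56, 66, 71, 78, 98}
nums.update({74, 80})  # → {3, 5, 6, 56, 66, 71, 74, 78, 80, 98}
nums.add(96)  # {3, 5, 6, 56, 66, 71, 74, 78, 80, 96, 98}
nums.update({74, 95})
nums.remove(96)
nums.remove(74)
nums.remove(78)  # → {3, 5, 6, 56, 66, 71, 80, 95, 98}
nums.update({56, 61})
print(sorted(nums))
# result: [3, 5, 6, 56, 61, 66, 71, 80, 95, 98]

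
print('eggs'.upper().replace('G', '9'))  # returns E99S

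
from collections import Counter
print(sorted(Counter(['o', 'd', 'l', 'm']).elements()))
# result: ['d', 'l', 'm', 'o']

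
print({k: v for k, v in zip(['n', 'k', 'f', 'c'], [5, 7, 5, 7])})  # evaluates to {'n': 5, 'k': 7, 'f': 5, 'c': 7}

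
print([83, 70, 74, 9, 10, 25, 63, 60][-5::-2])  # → [9, 70]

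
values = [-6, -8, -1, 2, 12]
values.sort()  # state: [-8, -6, -1, 2, 12]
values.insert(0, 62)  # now [62, -8, -6, -1, 2, 12]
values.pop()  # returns 12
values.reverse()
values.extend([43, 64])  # [2, -1, -6, -8, 62, 43, 64]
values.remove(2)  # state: [-1, -6, -8, 62, 43, 64]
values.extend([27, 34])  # [-1, -6, -8, 62, 43, 64, 27, 34]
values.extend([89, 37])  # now [-1, -6, -8, 62, 43, 64, 27, 34, 89, 37]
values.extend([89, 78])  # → [-1, -6, -8, 62, 43, 64, 27, 34, 89, 37, 89, 78]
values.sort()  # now [-8, -6, -1, 27, 34, 37, 43, 62, 64, 78, 89, 89]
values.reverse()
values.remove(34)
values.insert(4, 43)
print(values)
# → [89, 89, 78, 64, 43, 62, 43, 37, 27, -1, -6, -8]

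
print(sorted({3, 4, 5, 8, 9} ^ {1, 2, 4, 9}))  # [1, 2, 3, 5, 8]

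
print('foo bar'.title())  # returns Foo Bar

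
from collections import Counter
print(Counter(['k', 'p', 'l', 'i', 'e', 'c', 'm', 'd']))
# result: Counter({'k': 1, 'p': 1, 'l': 1, 'i': 1, 'e': 1, 'c': 1, 'm': 1, 'd': 1})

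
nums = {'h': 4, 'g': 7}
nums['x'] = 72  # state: {'h': 4, 'g': 7, 'x': 72}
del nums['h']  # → {'g': 7, 'x': 72}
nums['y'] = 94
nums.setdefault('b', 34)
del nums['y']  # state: {'g': 7, 'x': 72, 'b': 34}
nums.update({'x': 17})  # {'g': 7, 'x': 17, 'b': 34}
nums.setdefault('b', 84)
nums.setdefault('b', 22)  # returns 34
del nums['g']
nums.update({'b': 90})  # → {'x': 17, 'b': 90}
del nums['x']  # {'b': 90}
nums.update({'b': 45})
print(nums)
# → {'b': 45}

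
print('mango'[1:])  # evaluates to ango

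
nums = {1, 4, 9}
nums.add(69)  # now {1, 4, 9, 69}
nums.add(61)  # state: {1, 4, 9, 61, 69}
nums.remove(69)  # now {1, 4, 9, 61}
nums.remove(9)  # {1, 4, 61}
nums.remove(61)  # {1, 4}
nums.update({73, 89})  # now {1, 4, 73, 89}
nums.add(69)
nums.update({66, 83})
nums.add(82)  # {1, 4, 66, 69, 73, 82, 83, 89}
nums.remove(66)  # {1, 4, 69, 73, 82, 83, 89}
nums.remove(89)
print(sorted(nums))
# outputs [1, 4, 69, 73, 82, 83]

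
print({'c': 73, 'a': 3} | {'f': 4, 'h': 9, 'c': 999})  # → {'c': 999, 'a': 3, 'f': 4, 'h': 9}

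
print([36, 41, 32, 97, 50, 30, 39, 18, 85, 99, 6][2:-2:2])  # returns [32, 50, 39, 85]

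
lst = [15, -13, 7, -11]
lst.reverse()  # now [-11, 7, -13, 15]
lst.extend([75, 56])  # [-11, 7, -13, 15, 75, 56]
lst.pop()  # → 56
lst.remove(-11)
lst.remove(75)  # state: [7, -13, 15]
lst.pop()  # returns 15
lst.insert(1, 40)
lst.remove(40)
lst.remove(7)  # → [-13]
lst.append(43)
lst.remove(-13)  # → [43]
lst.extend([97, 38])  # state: [43, 97, 38]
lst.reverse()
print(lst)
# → [38, 97, 43]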